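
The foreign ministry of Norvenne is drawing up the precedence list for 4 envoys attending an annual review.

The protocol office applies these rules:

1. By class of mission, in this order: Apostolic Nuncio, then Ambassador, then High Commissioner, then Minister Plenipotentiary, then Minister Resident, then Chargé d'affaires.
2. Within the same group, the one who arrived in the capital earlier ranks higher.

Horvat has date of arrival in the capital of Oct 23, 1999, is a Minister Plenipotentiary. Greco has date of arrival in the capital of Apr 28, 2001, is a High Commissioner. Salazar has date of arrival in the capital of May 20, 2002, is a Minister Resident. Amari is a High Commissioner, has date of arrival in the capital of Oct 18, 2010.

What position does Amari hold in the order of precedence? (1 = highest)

2

By class of mission: Greco and Amari (High Commissioner); then Horvat (Minister Plenipotentiary); then Salazar (Minister Resident).
Among Greco and Amari, by date of arrival in the capital (earlier first): Greco (Apr 28, 2001) before Amari (Oct 18, 2010).
Order: Greco, Amari, Horvat, Salazar. So position 2.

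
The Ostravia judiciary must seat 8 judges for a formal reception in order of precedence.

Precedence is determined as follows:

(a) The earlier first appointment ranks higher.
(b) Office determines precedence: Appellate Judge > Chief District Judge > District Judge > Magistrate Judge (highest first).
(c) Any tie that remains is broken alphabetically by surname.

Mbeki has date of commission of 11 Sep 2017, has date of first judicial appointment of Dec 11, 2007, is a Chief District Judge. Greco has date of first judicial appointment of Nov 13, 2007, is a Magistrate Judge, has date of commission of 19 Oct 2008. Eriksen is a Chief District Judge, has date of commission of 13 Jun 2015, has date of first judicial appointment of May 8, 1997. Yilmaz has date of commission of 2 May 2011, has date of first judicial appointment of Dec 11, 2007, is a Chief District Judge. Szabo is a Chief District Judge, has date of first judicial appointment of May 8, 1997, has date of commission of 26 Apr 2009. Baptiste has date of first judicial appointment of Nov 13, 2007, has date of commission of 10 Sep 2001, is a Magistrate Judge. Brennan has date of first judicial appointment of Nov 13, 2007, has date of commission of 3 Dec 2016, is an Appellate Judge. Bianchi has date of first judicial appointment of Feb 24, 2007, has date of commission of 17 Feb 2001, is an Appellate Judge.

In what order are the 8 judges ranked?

By date of first judicial appointment (earlier first): Eriksen and Szabo (both May 8, 1997); then Bianchi (Feb 24, 2007); then Brennan, Baptiste and Greco (each Nov 13, 2007); then Mbeki and Yilmaz (both Dec 11, 2007).
Eriksen and Szabo are each Chief District Judge, so the next rule applies.
Among Eriksen and Szabo, alphabetically by surname: Eriksen before Szabo.
Among Brennan, Baptiste and Greco, by office: Brennan (Appellate Judge) before Baptiste and Greco (Magistrate Judge).
Among Baptiste and Greco, alphabetically by surname: Baptiste before Greco.
Mbeki and Yilmaz are each Chief District Judge, so the next rule applies.
Among Mbeki and Yilmaz, alphabetically by surname: Mbeki before Yilmaz.
Full order: Eriksen, Szabo, Bianchi, Brennan, Baptiste, Greco, Mbeki, Yilmaz.

Eriksen, Szabo, Bianchi, Brennan, Baptiste, Greco, Mbeki, Yilmaz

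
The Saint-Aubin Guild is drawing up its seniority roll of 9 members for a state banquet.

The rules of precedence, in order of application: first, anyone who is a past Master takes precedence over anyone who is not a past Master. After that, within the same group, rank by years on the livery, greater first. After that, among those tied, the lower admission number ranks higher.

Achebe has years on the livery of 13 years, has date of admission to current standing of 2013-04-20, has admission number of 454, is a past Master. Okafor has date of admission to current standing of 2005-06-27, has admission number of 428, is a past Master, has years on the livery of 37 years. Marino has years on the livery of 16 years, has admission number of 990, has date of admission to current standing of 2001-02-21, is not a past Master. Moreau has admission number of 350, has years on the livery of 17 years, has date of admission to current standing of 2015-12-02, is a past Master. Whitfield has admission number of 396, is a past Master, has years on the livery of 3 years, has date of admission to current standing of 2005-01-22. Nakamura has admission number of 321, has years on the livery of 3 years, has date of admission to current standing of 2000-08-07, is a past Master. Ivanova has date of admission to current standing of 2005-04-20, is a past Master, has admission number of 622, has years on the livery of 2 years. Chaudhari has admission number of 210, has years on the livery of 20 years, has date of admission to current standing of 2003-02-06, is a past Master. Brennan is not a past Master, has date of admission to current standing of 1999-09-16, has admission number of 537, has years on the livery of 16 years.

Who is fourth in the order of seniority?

Achebe

By the first rule: Okafor, Chaudhari, Moreau, Achebe, Nakamura, Whitfield and Ivanova (each a past Master); then Brennan and Marino (both not a past Master).
Among Okafor, Chaudhari, Moreau, Achebe, Nakamura, Whitfield and Ivanova, by years on the livery (higher first): Okafor (37 years) before Chaudhari (20 years) before Moreau (17 years) before Achebe (13 years) before Nakamura and Whitfield (3 years) before Ivanova (2 years).
Among Nakamura and Whitfield, by admission number (lower first): Nakamura (321) before Whitfield (396).
Brennan and Marino both have years on the livery 16 years, so the next rule applies.
Among Brennan and Marino, by admission number (lower first): Brennan (537) before Marino (990).
Order: Okafor, Chaudhari, Moreau, Achebe, Nakamura, Whitfield, Ivanova, Brennan, Marino.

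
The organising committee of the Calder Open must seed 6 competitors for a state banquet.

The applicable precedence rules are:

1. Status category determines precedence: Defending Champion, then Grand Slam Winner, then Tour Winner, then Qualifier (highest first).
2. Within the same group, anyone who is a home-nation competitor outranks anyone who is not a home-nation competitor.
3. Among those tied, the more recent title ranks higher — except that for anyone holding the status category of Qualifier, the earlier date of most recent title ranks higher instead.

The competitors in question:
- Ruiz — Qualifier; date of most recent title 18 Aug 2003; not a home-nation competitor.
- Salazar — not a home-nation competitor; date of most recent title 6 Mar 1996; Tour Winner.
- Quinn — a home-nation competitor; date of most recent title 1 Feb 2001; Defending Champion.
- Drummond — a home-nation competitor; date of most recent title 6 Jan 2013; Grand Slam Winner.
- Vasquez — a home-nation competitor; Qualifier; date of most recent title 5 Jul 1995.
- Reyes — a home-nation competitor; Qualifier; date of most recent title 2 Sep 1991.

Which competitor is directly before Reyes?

By status category: Quinn (Defending Champion); then Drummond (Grand Slam Winner); then Salazar (Tour Winner); then Reyes, Vasquez and Ruiz (Qualifier).
Among Reyes, Vasquez and Ruiz, a home-nation competitor before not a home-nation competitor: Reyes and Vasquez (a home-nation competitor) before Ruiz (not a home-nation competitor).
Among Reyes and Vasquez, by date of most recent title (earlier first) (reversed rule for this group): Reyes (2 Sep 1991) before Vasquez (5 Jul 1995).
Order: Quinn, Drummond, Salazar, Reyes, Vasquez, Ruiz.

Salazar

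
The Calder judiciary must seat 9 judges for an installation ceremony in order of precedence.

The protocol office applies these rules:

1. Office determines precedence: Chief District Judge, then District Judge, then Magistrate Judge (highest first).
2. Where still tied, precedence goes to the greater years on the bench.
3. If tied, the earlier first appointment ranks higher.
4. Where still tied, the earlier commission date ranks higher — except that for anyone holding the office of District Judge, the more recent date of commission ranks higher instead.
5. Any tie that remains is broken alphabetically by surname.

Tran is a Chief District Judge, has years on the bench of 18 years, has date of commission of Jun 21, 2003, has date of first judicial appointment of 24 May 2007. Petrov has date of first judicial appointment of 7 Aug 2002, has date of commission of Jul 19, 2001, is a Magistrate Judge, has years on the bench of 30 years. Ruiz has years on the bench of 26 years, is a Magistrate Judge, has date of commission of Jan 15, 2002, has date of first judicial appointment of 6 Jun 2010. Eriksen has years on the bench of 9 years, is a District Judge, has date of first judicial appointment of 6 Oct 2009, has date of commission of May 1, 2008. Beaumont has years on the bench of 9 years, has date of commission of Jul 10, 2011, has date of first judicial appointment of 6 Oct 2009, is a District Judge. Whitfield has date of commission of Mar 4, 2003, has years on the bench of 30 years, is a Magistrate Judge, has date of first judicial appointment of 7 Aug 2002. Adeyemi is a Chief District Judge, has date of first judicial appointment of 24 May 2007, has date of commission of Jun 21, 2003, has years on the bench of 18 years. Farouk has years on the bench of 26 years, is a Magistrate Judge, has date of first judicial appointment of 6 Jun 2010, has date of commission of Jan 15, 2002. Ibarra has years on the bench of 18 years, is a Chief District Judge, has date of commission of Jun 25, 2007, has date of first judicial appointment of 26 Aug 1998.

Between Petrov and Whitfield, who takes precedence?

Petrov

By office: Ibarra, Adeyemi and Tran (Chief District Judge); then Beaumont and Eriksen (District Judge); then Petrov, Whitfield, Farouk and Ruiz (Magistrate Judge).
Ibarra, Adeyemi and Tran all have years on the bench 18 years, so the next rule applies.
Among Ibarra, Adeyemi and Tran, by date of first judicial appointment (earlier first): Ibarra (26 Aug 1998) before Adeyemi and Tran (24 May 2007).
Adeyemi and Tran both have date of commission Jun 21, 2003, so the next rule applies.
Among Adeyemi and Tran, alphabetically by surname: Adeyemi before Tran.
Beaumont and Eriksen both have years on the bench 9 years, so the next rule applies.
Beaumont and Eriksen both have date of first judicial appointment 6 Oct 2009, so the next rule applies.
Among Beaumont and Eriksen, by date of commission (later first) (reversed rule for this group): Beaumont (Jul 10, 2011) before Eriksen (May 1, 2008).
Among Petrov, Whitfield, Farouk and Ruiz, by years on the bench (higher first): Petrov and Whitfield (30 years) before Farouk and Ruiz (26 years).
Petrov and Whitfield both have date of first judicial appointment 7 Aug 2002, so the next rule applies.
Among Petrov and Whitfield, by date of commission (earlier first): Petrov (Jul 19, 2001) before Whitfield (Mar 4, 2003).
Farouk and Ruiz both have date of first judicial appointment 6 Jun 2010, so the next rule applies.
Farouk and Ruiz both have date of commission Jan 15, 2002, so the next rule applies.
Among Farouk and Ruiz, alphabetically by surname: Farouk before Ruiz.
So Petrov takes precedence.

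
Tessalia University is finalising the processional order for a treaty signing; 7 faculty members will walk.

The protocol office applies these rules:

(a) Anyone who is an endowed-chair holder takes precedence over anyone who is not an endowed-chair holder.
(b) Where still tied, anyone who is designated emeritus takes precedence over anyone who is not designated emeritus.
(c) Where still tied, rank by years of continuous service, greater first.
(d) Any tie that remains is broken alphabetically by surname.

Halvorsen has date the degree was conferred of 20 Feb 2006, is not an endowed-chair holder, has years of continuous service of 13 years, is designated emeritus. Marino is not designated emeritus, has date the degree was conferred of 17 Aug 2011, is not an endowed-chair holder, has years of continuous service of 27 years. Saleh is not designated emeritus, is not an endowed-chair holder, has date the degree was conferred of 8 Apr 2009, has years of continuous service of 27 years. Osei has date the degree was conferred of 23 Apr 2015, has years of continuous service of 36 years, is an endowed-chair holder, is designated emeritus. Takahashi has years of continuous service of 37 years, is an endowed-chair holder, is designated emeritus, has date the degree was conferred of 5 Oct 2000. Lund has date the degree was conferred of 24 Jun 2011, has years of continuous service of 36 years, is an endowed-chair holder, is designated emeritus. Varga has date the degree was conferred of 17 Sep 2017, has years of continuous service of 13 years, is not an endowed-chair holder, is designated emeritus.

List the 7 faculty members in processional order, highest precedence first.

Takahashi, Lund, Osei, Halvorsen, Varga, Marino, Saleh

By the first rule: Takahashi, Lund and Osei (each an endowed-chair holder); then Halvorsen, Varga, Marino and Saleh (each not an endowed-chair holder).
Takahashi, Lund and Osei are each designated emeritus, so the next rule applies.
Among Takahashi, Lund and Osei, by years of continuous service (higher first): Takahashi (37 years) before Lund and Osei (36 years).
Among Lund and Osei, alphabetically by surname: Lund before Osei.
Among Halvorsen, Varga, Marino and Saleh, designated emeritus before not designated emeritus: Halvorsen and Varga (designated emeritus) before Marino and Saleh (not designated emeritus).
Halvorsen and Varga both have years of continuous service 13 years, so the next rule applies.
Among Halvorsen and Varga, alphabetically by surname: Halvorsen before Varga.
Marino and Saleh both have years of continuous service 27 years, so the next rule applies.
Among Marino and Saleh, alphabetically by surname: Marino before Saleh.
Full order: Takahashi, Lund, Osei, Halvorsen, Varga, Marino, Saleh.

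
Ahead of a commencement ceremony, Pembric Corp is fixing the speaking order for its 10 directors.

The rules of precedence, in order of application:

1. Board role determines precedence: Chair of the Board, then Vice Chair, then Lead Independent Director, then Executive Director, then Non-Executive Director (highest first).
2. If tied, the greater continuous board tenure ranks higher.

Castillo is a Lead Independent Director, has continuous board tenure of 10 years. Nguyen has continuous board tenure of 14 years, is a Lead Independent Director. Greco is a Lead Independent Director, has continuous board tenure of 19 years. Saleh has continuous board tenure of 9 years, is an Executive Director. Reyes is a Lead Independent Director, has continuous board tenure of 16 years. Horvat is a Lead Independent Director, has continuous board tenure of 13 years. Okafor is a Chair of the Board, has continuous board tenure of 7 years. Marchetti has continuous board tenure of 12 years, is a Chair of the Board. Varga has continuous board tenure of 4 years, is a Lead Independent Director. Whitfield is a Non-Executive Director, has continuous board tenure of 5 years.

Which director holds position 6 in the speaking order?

By board role: Marchetti and Okafor (Chair of the Board); then Greco, Reyes, Nguyen, Horvat, Castillo and Varga (Lead Independent Director); then Saleh (Executive Director); then Whitfield (Non-Executive Director).
Among Marchetti and Okafor, by continuous board tenure (higher first): Marchetti (12 years) before Okafor (7 years).
Among Greco, Reyes, Nguyen, Horvat, Castillo and Varga, by continuous board tenure (higher first): Greco (19 years) before Reyes (16 years) before Nguyen (14 years) before Horvat (13 years) before Castillo (10 years) before Varga (4 years).
Order: Marchetti, Okafor, Greco, Reyes, Nguyen, Horvat, Castillo, Varga, Saleh, Whitfield.

Horvat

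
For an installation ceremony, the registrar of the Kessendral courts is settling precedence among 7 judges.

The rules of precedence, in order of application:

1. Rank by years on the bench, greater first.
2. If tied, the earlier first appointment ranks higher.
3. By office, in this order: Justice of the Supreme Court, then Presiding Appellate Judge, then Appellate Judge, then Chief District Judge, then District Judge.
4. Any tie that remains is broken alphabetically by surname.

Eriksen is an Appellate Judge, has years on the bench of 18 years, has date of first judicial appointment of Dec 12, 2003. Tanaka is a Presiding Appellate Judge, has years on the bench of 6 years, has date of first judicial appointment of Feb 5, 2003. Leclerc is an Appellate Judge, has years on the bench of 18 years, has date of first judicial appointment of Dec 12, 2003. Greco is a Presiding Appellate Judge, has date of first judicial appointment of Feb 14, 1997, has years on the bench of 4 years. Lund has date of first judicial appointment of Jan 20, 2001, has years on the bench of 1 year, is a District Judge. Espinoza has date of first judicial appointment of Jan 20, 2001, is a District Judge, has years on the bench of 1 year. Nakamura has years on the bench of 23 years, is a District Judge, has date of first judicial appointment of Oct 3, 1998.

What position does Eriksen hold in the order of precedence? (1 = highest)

2

By years on the bench (higher first): Nakamura (23 years); then Eriksen and Leclerc (both 18 years); then Tanaka (6 years); then Greco (4 years); then Espinoza and Lund (both 1 year).
Eriksen and Leclerc both have date of first judicial appointment Dec 12, 2003, so the next rule applies.
Eriksen and Leclerc are each Appellate Judge, so the next rule applies.
Among Eriksen and Leclerc, alphabetically by surname: Eriksen before Leclerc.
Espinoza and Lund both have date of first judicial appointment Jan 20, 2001, so the next rule applies.
Espinoza and Lund are each District Judge, so the next rule applies.
Among Espinoza and Lund, alphabetically by surname: Espinoza before Lund.
Order: Nakamura, Eriksen, Leclerc, Tanaka, Greco, Espinoza, Lund. So position 2.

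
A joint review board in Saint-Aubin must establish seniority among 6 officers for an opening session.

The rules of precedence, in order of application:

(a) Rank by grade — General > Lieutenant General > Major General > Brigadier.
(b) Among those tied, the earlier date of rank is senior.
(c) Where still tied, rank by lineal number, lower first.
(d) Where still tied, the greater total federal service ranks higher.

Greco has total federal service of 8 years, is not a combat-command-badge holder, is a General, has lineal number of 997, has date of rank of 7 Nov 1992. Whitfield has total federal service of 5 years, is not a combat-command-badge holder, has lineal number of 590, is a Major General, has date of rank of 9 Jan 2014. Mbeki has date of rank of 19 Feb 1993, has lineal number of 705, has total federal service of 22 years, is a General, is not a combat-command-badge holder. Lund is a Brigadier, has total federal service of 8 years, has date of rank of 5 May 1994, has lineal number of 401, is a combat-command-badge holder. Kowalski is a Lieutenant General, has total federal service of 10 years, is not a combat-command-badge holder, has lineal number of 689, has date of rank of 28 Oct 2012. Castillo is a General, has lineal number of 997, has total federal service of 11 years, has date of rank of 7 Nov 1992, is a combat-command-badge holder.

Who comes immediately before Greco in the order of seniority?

Castillo

By grade: Castillo, Greco and Mbeki (General); then Kowalski (Lieutenant General); then Whitfield (Major General); then Lund (Brigadier).
Among Castillo, Greco and Mbeki, by date of rank (earlier first): Castillo and Greco (7 Nov 1992) before Mbeki (19 Feb 1993).
Castillo and Greco both have lineal number 997, so the next rule applies.
Among Castillo and Greco, by total federal service (higher first): Castillo (11 years) before Greco (8 years).
Order: Castillo, Greco, Mbeki, Kowalski, Whitfield, Lund.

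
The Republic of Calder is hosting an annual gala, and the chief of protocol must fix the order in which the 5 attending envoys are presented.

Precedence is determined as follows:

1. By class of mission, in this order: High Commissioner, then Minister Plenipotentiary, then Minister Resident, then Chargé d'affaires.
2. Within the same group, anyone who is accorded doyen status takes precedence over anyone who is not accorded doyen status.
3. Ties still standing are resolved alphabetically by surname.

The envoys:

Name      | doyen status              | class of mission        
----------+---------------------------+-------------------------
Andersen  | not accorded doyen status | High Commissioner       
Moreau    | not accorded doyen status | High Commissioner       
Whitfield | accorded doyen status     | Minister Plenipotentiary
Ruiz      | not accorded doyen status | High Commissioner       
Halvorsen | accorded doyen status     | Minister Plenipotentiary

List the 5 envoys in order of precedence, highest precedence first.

Andersen, Moreau, Ruiz, Halvorsen, Whitfield

By class of mission: Andersen, Moreau and Ruiz (High Commissioner); then Halvorsen and Whitfield (Minister Plenipotentiary).
Andersen, Moreau and Ruiz are each not accorded doyen status, so the next rule applies.
Among Andersen, Moreau and Ruiz, alphabetically by surname: Andersen before Moreau before Ruiz.
Halvorsen and Whitfield are each accorded doyen status, so the next rule applies.
Among Halvorsen and Whitfield, alphabetically by surname: Halvorsen before Whitfield.
Full order: Andersen, Moreau, Ruiz, Halvorsen, Whitfield.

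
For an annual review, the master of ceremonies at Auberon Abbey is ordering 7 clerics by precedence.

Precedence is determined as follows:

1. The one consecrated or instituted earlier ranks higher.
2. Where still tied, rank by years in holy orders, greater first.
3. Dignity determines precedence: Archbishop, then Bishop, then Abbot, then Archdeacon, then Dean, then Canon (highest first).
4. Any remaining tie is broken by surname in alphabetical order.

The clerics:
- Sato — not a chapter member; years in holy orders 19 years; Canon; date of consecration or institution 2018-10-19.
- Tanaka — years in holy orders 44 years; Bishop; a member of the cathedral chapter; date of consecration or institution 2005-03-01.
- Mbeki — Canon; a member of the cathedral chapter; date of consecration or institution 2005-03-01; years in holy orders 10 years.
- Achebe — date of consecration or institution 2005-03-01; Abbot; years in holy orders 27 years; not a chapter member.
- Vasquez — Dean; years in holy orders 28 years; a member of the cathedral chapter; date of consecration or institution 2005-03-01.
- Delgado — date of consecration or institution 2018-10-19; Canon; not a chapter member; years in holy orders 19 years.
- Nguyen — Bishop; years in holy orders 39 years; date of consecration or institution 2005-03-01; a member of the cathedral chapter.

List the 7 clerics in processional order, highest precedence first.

By date of consecration or institution (earlier first): Tanaka, Nguyen, Vasquez, Achebe and Mbeki (each 2005-03-01); then Delgado and Sato (both 2018-10-19).
Among Tanaka, Nguyen, Vasquez, Achebe and Mbeki, by years in holy orders (higher first): Tanaka (44 years) before Nguyen (39 years) before Vasquez (28 years) before Achebe (27 years) before Mbeki (10 years).
Delgado and Sato both have years in holy orders 19 years, so the next rule applies.
Delgado and Sato are each Canon, so the next rule applies.
Among Delgado and Sato, alphabetically by surname: Delgado before Sato.
Full order: Tanaka, Nguyen, Vasquez, Achebe, Mbeki, Delgado, Sato.

Tanaka, Nguyen, Vasquez, Achebe, Mbeki, Delgado, Sato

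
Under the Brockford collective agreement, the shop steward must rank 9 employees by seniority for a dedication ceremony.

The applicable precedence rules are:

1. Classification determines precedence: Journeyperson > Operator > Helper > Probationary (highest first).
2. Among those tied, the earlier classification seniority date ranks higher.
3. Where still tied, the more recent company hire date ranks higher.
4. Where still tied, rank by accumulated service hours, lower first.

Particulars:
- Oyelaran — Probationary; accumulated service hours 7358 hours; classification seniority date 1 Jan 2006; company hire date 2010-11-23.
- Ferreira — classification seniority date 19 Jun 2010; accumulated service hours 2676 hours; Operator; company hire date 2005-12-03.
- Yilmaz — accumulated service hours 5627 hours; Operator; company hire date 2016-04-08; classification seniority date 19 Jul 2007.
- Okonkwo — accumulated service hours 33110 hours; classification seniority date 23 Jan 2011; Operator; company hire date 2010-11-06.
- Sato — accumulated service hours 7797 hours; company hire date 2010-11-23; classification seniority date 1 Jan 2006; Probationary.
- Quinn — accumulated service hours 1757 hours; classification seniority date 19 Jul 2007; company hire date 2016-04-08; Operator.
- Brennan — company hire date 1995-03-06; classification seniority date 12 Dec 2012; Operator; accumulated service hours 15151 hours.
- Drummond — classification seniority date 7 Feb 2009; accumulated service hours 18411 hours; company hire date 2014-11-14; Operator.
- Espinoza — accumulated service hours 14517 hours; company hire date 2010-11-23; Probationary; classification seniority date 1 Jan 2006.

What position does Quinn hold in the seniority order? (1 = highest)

By classification: Quinn, Yilmaz, Drummond, Ferreira, Okonkwo and Brennan (Operator); then Oyelaran, Sato and Espinoza (Probationary).
Among Quinn, Yilmaz, Drummond, Ferreira, Okonkwo and Brennan, by classification seniority date (earlier first): Quinn and Yilmaz (19 Jul 2007) before Drummond (7 Feb 2009) before Ferreira (19 Jun 2010) before Okonkwo (23 Jan 2011) before Brennan (12 Dec 2012).
Quinn and Yilmaz both have company hire date 2016-04-08, so the next rule applies.
Among Quinn and Yilmaz, by accumulated service hours (lower first): Quinn (1757 hours) before Yilmaz (5627 hours).
Oyelaran, Sato and Espinoza all have classification seniority date 1 Jan 2006, so the next rule applies.
Oyelaran, Sato and Espinoza all have company hire date 2010-11-23, so the next rule applies.
Among Oyelaran, Sato and Espinoza, by accumulated service hours (lower first): Oyelaran (7358 hours) before Sato (7797 hours) before Espinoza (14517 hours).
Order: Quinn, Yilmaz, Drummond, Ferreira, Okonkwo, Brennan, Oyelaran, Sato, Espinoza. So position 1.

1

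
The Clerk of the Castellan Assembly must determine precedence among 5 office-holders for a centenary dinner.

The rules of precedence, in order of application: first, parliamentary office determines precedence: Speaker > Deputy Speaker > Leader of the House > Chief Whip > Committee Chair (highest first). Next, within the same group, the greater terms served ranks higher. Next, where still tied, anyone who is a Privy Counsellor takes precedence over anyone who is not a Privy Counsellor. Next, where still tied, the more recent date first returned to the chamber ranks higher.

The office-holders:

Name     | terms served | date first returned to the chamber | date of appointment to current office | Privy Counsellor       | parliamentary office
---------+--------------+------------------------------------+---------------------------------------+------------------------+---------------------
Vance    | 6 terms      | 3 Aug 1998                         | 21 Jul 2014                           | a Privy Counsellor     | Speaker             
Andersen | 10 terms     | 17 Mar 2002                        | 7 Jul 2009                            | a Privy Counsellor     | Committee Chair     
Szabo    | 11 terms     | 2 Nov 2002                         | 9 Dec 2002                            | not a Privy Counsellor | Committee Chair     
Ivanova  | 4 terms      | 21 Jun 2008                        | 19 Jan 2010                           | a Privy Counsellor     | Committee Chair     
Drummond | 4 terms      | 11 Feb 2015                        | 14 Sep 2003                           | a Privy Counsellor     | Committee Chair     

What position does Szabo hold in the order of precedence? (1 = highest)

By parliamentary office: Vance (Speaker); then Szabo, Andersen, Drummond and Ivanova (Committee Chair).
Among Szabo, Andersen, Drummond and Ivanova, by terms served (higher first): Szabo (11 terms) before Andersen (10 terms) before Drummond and Ivanova (4 terms).
Drummond and Ivanova are each a Privy Counsellor, so the next rule applies.
Among Drummond and Ivanova, by date first returned to the chamber (later first): Drummond (11 Feb 2015) before Ivanova (21 Jun 2008).
Order: Vance, Szabo, Andersen, Drummond, Ivanova. So position 2.

2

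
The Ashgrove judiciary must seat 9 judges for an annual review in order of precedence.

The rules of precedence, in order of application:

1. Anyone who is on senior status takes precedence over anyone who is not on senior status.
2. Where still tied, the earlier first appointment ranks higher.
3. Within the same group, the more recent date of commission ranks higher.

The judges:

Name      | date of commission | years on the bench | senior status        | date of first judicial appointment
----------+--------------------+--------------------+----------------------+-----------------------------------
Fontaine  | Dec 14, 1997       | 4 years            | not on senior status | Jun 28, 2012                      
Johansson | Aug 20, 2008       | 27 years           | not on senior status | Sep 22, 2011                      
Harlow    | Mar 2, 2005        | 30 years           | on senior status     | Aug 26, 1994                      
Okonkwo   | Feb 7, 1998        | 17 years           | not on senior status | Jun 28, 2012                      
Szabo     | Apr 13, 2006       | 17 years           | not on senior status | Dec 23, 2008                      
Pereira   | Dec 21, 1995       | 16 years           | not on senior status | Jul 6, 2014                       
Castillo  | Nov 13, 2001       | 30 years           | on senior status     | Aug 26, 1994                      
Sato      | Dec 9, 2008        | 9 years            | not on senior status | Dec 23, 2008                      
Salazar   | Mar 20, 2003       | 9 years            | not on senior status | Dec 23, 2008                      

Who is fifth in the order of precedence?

By the first rule: Harlow and Castillo (both on senior status); then Sato, Szabo, Salazar, Johansson, Okonkwo, Fontaine and Pereira (each not on senior status).
Harlow and Castillo both have date of first judicial appointment Aug 26, 1994, so the next rule applies.
Among Harlow and Castillo, by date of commission (later first): Harlow (Mar 2, 2005) before Castillo (Nov 13, 2001).
Among Sato, Szabo, Salazar, Johansson, Okonkwo, Fontaine and Pereira, by date of first judicial appointment (earlier first): Sato, Szabo and Salazar (Dec 23, 2008) before Johansson (Sep 22, 2011) before Okonkwo and Fontaine (Jun 28, 2012) before Pereira (Jul 6, 2014).
Among Sato, Szabo and Salazar, by date of commission (later first): Sato (Dec 9, 2008) before Szabo (Apr 13, 2006) before Salazar (Mar 20, 2003).
Among Okonkwo and Fontaine, by date of commission (later first): Okonkwo (Feb 7, 1998) before Fontaine (Dec 14, 1997).
Order: Harlow, Castillo, Sato, Szabo, Salazar, Johansson, Okonkwo, Fontaine, Pereira.

Salazar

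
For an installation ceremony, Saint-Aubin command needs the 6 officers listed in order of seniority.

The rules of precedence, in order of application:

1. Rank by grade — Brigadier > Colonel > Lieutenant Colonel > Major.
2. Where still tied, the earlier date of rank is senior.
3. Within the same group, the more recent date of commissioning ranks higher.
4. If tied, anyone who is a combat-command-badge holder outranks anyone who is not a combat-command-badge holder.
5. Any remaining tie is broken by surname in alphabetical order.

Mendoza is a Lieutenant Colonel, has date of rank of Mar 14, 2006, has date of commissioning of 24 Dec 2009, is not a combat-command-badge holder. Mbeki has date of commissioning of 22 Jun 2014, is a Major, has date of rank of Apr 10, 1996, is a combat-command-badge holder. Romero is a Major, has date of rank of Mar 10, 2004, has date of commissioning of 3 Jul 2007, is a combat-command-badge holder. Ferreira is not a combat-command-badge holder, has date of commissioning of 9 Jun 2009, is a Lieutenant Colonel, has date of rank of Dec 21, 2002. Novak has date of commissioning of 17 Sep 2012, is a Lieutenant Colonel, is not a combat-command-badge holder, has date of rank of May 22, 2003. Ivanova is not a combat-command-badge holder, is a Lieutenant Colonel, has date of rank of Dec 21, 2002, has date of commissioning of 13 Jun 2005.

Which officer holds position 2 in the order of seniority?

Ivanova

By grade: Ferreira, Ivanova, Novak and Mendoza (Lieutenant Colonel); then Mbeki and Romero (Major).
Among Ferreira, Ivanova, Novak and Mendoza, by date of rank (earlier first): Ferreira and Ivanova (Dec 21, 2002) before Novak (May 22, 2003) before Mendoza (Mar 14, 2006).
Among Ferreira and Ivanova, by date of commissioning (later first): Ferreira (9 Jun 2009) before Ivanova (13 Jun 2005).
Among Mbeki and Romero, by date of rank (earlier first): Mbeki (Apr 10, 1996) before Romero (Mar 10, 2004).
Order: Ferreira, Ivanova, Novak, Mendoza, Mbeki, Romero.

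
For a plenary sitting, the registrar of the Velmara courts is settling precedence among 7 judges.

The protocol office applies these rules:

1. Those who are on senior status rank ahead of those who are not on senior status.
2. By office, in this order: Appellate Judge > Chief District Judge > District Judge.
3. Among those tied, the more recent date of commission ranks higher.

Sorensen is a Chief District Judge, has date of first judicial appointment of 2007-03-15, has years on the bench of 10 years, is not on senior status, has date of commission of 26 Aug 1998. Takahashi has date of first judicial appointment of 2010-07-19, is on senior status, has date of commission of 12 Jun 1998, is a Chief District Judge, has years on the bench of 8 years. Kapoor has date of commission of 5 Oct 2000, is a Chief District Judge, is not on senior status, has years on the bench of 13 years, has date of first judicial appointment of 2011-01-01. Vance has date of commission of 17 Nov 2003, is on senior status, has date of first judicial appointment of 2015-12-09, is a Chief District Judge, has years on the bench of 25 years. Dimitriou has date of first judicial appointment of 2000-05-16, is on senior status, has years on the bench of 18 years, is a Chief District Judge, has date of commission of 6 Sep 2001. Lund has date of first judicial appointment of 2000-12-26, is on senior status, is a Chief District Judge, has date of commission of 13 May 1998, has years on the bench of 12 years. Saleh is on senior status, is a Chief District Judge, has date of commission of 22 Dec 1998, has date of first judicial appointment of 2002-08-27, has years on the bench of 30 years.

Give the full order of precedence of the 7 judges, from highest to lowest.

Vance, Dimitriou, Saleh, Takahashi, Lund, Kapoor, Sorensen

By the first rule: Vance, Dimitriou, Saleh, Takahashi and Lund (each on senior status); then Kapoor and Sorensen (both not on senior status).
Vance, Dimitriou, Saleh, Takahashi and Lund are each Chief District Judge, so the next rule applies.
Among Vance, Dimitriou, Saleh, Takahashi and Lund, by date of commission (later first): Vance (17 Nov 2003) before Dimitriou (6 Sep 2001) before Saleh (22 Dec 1998) before Takahashi (12 Jun 1998) before Lund (13 May 1998).
Kapoor and Sorensen are each Chief District Judge, so the next rule applies.
Among Kapoor and Sorensen, by date of commission (later first): Kapoor (5 Oct 2000) before Sorensen (26 Aug 1998).
Full order: Vance, Dimitriou, Saleh, Takahashi, Lund, Kapoor, Sorensen.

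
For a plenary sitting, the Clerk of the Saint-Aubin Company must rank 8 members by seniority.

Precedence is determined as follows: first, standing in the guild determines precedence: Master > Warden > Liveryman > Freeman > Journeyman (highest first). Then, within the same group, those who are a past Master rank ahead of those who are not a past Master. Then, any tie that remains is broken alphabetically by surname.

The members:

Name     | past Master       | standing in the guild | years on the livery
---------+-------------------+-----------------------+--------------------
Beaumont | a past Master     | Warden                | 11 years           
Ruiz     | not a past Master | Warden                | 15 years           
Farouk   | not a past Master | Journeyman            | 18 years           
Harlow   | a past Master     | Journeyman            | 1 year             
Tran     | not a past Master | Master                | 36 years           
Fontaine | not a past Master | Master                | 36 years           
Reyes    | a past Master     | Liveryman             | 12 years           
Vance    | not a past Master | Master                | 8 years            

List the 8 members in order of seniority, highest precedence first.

By standing in the guild: Fontaine, Tran and Vance (Master); then Beaumont and Ruiz (Warden); then Reyes (Liveryman); then Harlow and Farouk (Journeyman).
Fontaine, Tran and Vance are each not a past Master, so the next rule applies.
Among Fontaine, Tran and Vance, alphabetically by surname: Fontaine before Tran before Vance.
Among Beaumont and Ruiz, a past Master before not a past Master: Beaumont (a past Master) before Ruiz (not a past Master).
Among Harlow and Farouk, a past Master before not a past Master: Harlow (a past Master) before Farouk (not a past Master).
Full order: Fontaine, Tran, Vance, Beaumont, Ruiz, Reyes, Harlow, Farouk.

Fontaine, Tran, Vance, Beaumont, Ruiz, Reyes, Harlow, Farouk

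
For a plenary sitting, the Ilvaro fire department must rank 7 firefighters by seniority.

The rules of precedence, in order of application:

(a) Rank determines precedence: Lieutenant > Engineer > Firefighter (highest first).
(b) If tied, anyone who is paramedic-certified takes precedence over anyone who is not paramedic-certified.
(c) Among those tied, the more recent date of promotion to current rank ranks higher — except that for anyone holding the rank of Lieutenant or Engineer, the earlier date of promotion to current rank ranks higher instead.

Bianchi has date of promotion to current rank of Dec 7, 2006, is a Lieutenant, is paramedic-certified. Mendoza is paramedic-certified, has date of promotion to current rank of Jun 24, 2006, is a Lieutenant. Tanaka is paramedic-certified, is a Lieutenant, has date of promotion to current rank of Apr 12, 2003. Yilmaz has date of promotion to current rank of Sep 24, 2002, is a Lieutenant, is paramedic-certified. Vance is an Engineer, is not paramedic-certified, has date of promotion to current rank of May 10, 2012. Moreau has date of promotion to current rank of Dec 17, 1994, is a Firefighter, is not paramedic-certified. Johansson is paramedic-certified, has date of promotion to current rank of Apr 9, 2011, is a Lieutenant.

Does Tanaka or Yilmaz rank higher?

Yilmaz

By rank: Yilmaz, Tanaka, Mendoza, Bianchi and Johansson (Lieutenant); then Vance (Engineer); then Moreau (Firefighter).
Yilmaz, Tanaka, Mendoza, Bianchi and Johansson are each paramedic-certified, so the next rule applies.
Among Yilmaz, Tanaka, Mendoza, Bianchi and Johansson, by date of promotion to current rank (earlier first) (reversed rule for this group): Yilmaz (Sep 24, 2002) before Tanaka (Apr 12, 2003) before Mendoza (Jun 24, 2006) before Bianchi (Dec 7, 2006) before Johansson (Apr 9, 2011).
So Yilmaz takes precedence.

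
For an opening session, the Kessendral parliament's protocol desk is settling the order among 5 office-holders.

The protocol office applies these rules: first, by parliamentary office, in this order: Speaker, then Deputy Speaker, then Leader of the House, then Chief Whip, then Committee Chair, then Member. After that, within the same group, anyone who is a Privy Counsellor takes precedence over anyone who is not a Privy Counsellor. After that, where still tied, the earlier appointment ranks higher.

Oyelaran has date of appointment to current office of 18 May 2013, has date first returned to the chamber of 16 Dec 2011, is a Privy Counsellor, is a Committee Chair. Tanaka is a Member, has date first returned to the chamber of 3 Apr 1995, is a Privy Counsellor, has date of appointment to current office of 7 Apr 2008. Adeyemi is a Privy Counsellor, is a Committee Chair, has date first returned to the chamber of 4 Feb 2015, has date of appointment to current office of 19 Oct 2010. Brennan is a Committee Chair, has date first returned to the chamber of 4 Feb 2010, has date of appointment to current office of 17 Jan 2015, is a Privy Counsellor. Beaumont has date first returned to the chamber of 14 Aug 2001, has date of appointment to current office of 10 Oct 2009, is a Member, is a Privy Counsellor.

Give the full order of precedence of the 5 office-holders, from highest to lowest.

By parliamentary office: Adeyemi, Oyelaran and Brennan (Committee Chair); then Tanaka and Beaumont (Member).
Adeyemi, Oyelaran and Brennan are each a Privy Counsellor, so the next rule applies.
Among Adeyemi, Oyelaran and Brennan, by date of appointment to current office (earlier first): Adeyemi (19 Oct 2010) before Oyelaran (18 May 2013) before Brennan (17 Jan 2015).
Tanaka and Beaumont are each a Privy Counsellor, so the next rule applies.
Among Tanaka and Beaumont, by date of appointment to current office (earlier first): Tanaka (7 Apr 2008) before Beaumont (10 Oct 2009).
Full order: Adeyemi, Oyelaran, Brennan, Tanaka, Beaumont.

Adeyemi, Oyelaran, Brennan, Tanaka, Beaumont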